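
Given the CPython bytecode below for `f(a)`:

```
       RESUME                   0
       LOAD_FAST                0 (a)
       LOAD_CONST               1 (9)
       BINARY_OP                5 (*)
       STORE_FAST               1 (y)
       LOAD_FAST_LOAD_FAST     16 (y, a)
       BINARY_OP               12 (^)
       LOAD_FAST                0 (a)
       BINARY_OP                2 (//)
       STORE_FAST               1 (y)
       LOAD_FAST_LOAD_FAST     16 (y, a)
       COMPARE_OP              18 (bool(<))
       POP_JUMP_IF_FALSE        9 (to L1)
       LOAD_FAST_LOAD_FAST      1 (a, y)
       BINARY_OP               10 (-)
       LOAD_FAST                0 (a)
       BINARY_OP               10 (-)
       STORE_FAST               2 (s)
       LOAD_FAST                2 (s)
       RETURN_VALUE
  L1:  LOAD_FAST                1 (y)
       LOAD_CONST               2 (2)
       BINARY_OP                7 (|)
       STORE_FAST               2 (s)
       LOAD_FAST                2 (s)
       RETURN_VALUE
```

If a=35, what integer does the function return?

-8

LOAD_FAST a → push 35. Stack: [35]
LOAD_CONST → push 9. Stack: [35, 9]
BINARY_OP * → 35 * 9 = 315. Stack: [315]
STORE_FAST y → y=315. Stack: []
LOAD_FAST_LOAD_FAST y,a → push 315,35. Stack: [315, 35]
BINARY_OP ^ → 315 ^ 35 = 280. Stack: [280]
LOAD_FAST a → push 35. Stack: [280, 35]
BINARY_OP // → 280 // 35 = 8. Stack: [8]
STORE_FAST y → y=8. Stack: []
LOAD_FAST_LOAD_FAST y,a → push 8,35. Stack: [8, 35]
COMPARE_OP bool(<) → 8 vs 35 = True. Stack: [True]
POP_JUMP_IF_FALSE → pop True; no jump. Stack: []
LOAD_FAST_LOAD_FAST a,y → push 35,8. Stack: [35, 8]
BINARY_OP - → 35 - 8 = 27. Stack: [27]
LOAD_FAST a → push 35. Stack: [27, 35]
BINARY_OP - → 27 - 35 = -8. Stack: [-8]
STORE_FAST s → s=-8. Stack: []
LOAD_FAST s → push -8. Stack: [-8]
RETURN_VALUE → return -8.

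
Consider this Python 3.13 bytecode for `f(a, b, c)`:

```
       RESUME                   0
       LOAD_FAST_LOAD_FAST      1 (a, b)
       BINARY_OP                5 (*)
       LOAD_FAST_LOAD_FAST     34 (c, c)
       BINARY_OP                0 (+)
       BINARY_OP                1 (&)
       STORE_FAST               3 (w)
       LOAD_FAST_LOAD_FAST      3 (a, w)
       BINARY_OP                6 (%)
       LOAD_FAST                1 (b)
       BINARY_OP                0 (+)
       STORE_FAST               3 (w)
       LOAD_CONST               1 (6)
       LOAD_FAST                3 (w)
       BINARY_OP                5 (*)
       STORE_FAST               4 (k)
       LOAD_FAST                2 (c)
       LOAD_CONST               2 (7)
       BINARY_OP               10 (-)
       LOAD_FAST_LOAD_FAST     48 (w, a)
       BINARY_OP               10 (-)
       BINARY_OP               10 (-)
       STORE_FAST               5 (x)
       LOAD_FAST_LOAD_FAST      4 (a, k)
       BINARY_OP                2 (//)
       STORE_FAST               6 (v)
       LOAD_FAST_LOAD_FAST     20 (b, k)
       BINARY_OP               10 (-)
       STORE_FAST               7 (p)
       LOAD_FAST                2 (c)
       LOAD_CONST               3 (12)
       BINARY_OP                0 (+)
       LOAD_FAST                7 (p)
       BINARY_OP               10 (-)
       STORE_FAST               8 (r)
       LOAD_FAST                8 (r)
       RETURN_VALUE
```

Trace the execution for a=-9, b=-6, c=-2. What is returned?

238

LOAD_FAST_LOAD_FAST a,b → push -9,-6. Stack: [-9, -6]
BINARY_OP * → -9 * -6 = 54. Stack: [54]
LOAD_FAST_LOAD_FAST c,c → push -2,-2. Stack: [54, -2, -2]
BINARY_OP + → -2 + -2 = -4. Stack: [54, -4]
BINARY_OP & → 54 & -4 = 52. Stack: [52]
STORE_FAST w → w=52. Stack: []
LOAD_FAST_LOAD_FAST a,w → push -9,52. Stack: [-9, 52]
BINARY_OP % → -9 % 52 = 43. Stack: [43]
LOAD_FAST b → push -6. Stack: [43, -6]
BINARY_OP + → 43 + -6 = 37. Stack: [37]
STORE_FAST w → w=37. Stack: []
LOAD_CONST → push 6. Stack: [6]
LOAD_FAST w → push 37. Stack: [6, 37]
BINARY_OP * → 6 * 37 = 222. Stack: [222]
STORE_FAST k → k=222. Stack: []
LOAD_FAST c → push -2. Stack: [-2]
LOAD_CONST → push 7. Stack: [-2, 7]
BINARY_OP - → -2 - 7 = -9. Stack: [-9]
LOAD_FAST_LOAD_FAST w,a → push 37,-9. Stack: [-9, 37, -9]
BINARY_OP - → 37 - -9 = 46. Stack: [-9, 46]
BINARY_OP - → -9 - 46 = -55. Stack: [-55]
STORE_FAST x → x=-55. Stack: []
LOAD_FAST_LOAD_FAST a,k → push -9,222. Stack: [-9, 222]
BINARY_OP // → -9 // 222 = -1. Stack: [-1]
STORE_FAST v → v=-1. Stack: []
LOAD_FAST_LOAD_FAST b,k → push -6,222. Stack: [-6, 222]
BINARY_OP - → -6 - 222 = -228. Stack: [-228]
STORE_FAST p → p=-228. Stack: []
LOAD_FAST c → push -2. Stack: [-2]
LOAD_CONST → push 12. Stack: [-2, 12]
BINARY_OP + → -2 + 12 = 10. Stack: [10]
LOAD_FAST p → push -228. Stack: [10, -228]
BINARY_OP - → 10 - -228 = 238. Stack: [238]
STORE_FAST r → r=238. Stack: []
LOAD_FAST r → push 238. Stack: [238]
RETURN_VALUE → return 238.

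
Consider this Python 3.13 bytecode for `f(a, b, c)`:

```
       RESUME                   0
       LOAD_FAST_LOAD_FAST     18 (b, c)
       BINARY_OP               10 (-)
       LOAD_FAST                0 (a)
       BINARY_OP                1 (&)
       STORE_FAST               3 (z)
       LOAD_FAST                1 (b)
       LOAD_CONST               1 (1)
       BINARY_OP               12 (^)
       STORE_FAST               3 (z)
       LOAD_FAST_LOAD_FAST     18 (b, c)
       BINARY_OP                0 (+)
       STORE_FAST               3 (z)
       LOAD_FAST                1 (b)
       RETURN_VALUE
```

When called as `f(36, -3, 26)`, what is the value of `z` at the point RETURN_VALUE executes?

23

LOAD_FAST_LOAD_FAST b,c → push -3,26. Stack: [-3, 26]
BINARY_OP - → -3 - 26 = -29. Stack: [-29]
LOAD_FAST a → push 36. Stack: [-29, 36]
BINARY_OP & → -29 & 36 = 32. Stack: [32]
STORE_FAST z → z=32. Stack: []
LOAD_FAST b → push -3. Stack: [-3]
LOAD_CONST → push 1. Stack: [-3, 1]
BINARY_OP ^ → -3 ^ 1 = -4. Stack: [-4]
STORE_FAST z → z=-4. Stack: []
LOAD_FAST_LOAD_FAST b,c → push -3,26. Stack: [-3, 26]
BINARY_OP + → -3 + 26 = 23. Stack: [23]
STORE_FAST z → z=23. Stack: []
LOAD_FAST b → push -3. Stack: [-3]
RETURN_VALUE → return -3.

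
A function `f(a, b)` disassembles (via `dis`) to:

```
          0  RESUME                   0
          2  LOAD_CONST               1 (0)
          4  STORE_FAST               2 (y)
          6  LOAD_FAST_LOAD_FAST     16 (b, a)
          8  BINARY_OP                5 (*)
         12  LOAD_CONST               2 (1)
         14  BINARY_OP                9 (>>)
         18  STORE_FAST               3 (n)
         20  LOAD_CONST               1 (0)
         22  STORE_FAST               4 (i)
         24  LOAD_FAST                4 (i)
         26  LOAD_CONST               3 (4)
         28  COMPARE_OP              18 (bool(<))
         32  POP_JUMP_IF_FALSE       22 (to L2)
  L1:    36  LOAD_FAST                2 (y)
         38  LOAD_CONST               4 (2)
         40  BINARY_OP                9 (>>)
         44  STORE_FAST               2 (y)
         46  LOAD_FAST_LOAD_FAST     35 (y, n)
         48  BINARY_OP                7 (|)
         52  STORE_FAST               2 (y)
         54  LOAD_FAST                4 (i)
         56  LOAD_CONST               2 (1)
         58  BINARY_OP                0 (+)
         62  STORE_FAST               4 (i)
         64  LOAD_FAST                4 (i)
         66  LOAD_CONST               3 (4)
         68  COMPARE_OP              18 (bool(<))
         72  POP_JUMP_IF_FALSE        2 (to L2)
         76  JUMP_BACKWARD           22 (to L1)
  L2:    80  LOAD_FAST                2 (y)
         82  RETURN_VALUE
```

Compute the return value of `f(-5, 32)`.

LOAD_CONST → push 0
STORE_FAST y → y=0
LOAD_FAST_LOAD_FAST b,a → push 32,-5
BINARY_OP * → 32 * -5 = -160
LOAD_CONST → push 1
BINARY_OP >> → -160 >> 1 = -80
STORE_FAST n → n=-80
LOAD_CONST → push 0
STORE_FAST i → i=0
LOAD_FAST i → push 0
LOAD_CONST → push 4
COMPARE_OP bool(<) → 0 vs 4 = True
POP_JUMP_IF_FALSE → pop True; no jump
LOAD_FAST y → push 0
LOAD_CONST → push 2
BINARY_OP >> → 0 >> 2 = 0
STORE_FAST y → y=0
LOAD_FAST_LOAD_FAST y,n → push 0,-80
BINARY_OP | → 0 | -80 = -80
STORE_FAST y → y=-80
LOAD_FAST i → push 0
LOAD_CONST → push 1
BINARY_OP + → 0 + 1 = 1
STORE_FAST i → i=1
LOAD_FAST i → push 1
LOAD_CONST → push 4
COMPARE_OP bool(<) → 1 vs 4 = True
POP_JUMP_IF_FALSE → pop True; no jump
LOAD_FAST y → push -80
LOAD_CONST → push 2
BINARY_OP >> → -80 >> 2 = -20
STORE_FAST y → y=-20
LOAD_FAST_LOAD_FAST y,n → push -20,-80
BINARY_OP | → -20 | -80 = -4
STORE_FAST y → y=-4
LOAD_FAST i → push 1
LOAD_CONST → push 1
BINARY_OP + → 1 + 1 = 2
STORE_FAST i → i=2
LOAD_FAST i → push 2
LOAD_CONST → push 4
COMPARE_OP bool(<) → 2 vs 4 = True
POP_JUMP_IF_FALSE → pop True; no jump
LOAD_FAST y → push -4
LOAD_CONST → push 2
BINARY_OP >> → -4 >> 2 = -1
STORE_FAST y → y=-1
LOAD_FAST_LOAD_FAST y,n → push -1,-80
BINARY_OP | → -1 | -80 = -1
STORE_FAST y → y=-1
LOAD_FAST i → push 2
LOAD_CONST → push 1
BINARY_OP + → 2 + 1 = 3
STORE_FAST i → i=3
LOAD_FAST i → push 3
LOAD_CONST → push 4
COMPARE_OP bool(<) → 3 vs 4 = True
POP_JUMP_IF_FALSE → pop True; no jump
LOAD_FAST y → push -1
LOAD_CONST → push 2
BINARY_OP >> → -1 >> 2 = -1
STORE_FAST y → y=-1
LOAD_FAST_LOAD_FAST y,n → push -1,-80
BINARY_OP | → -1 | -80 = -1
STORE_FAST y → y=-1
LOAD_FAST i → push 3
LOAD_CONST → push 1
BINARY_OP + → 3 + 1 = 4
STORE_FAST i → i=4
LOAD_FAST i → push 4
LOAD_CONST → push 4
COMPARE_OP bool(<) → 4 vs 4 = False
POP_JUMP_IF_FALSE → pop False; jump
LOAD_FAST y → push -1
RETURN_VALUE → return -1.

-1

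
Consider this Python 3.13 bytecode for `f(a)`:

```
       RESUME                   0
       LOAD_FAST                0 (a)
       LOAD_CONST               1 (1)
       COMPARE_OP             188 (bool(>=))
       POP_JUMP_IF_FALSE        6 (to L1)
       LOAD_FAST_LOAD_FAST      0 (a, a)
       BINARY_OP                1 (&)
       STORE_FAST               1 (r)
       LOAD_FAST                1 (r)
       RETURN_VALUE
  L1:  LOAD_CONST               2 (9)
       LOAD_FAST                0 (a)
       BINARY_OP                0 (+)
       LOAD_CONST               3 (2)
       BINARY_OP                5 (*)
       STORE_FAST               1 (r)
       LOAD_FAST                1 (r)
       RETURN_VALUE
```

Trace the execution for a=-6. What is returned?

LOAD_FAST a → push -6. Stack: [-6]
LOAD_CONST → push 1. Stack: [-6, 1]
COMPARE_OP bool(>=) → -6 vs 1 = False. Stack: [False]
POP_JUMP_IF_FALSE → pop False; jump. Stack: []
LOAD_CONST → push 9. Stack: [9]
LOAD_FAST a → push -6. Stack: [9, -6]
BINARY_OP + → 9 + -6 = 3. Stack: [3]
LOAD_CONST → push 2. Stack: [3, 2]
BINARY_OP * → 3 * 2 = 6. Stack: [6]
STORE_FAST r → r=6. Stack: []
LOAD_FAST r → push 6. Stack: [6]
RETURN_VALUE → return 6.

6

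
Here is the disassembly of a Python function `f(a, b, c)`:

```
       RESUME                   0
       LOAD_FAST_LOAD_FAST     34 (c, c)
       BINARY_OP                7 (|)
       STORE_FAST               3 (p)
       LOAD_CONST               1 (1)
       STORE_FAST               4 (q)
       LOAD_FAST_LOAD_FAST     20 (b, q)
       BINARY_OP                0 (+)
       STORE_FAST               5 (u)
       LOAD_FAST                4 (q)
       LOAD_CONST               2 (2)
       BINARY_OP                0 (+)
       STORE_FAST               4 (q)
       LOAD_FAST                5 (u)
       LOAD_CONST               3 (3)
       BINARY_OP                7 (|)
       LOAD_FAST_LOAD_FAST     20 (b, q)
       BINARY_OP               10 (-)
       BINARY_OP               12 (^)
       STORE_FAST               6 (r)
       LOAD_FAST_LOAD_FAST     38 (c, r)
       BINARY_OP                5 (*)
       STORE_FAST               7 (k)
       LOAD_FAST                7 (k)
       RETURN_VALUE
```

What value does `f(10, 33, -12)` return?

LOAD_FAST_LOAD_FAST c,c → push -12,-12. Stack: [-12, -12]
BINARY_OP | → -12 | -12 = -12. Stack: [-12]
STORE_FAST p → p=-12. Stack: []
LOAD_CONST → push 1. Stack: [1]
STORE_FAST q → q=1. Stack: []
LOAD_FAST_LOAD_FAST b,q → push 33,1. Stack: [33, 1]
BINARY_OP + → 33 + 1 = 34. Stack: [34]
STORE_FAST u → u=34. Stack: []
LOAD_FAST q → push 1. Stack: [1]
LOAD_CONST → push 2. Stack: [1, 2]
BINARY_OP + → 1 + 2 = 3. Stack: [3]
STORE_FAST q → q=3. Stack: []
LOAD_FAST u → push 34. Stack: [34]
LOAD_CONST → push 3. Stack: [34, 3]
BINARY_OP | → 34 | 3 = 35. Stack: [35]
LOAD_FAST_LOAD_FAST b,q → push 33,3. Stack: [35, 33, 3]
BINARY_OP - → 33 - 3 = 30. Stack: [35, 30]
BINARY_OP ^ → 35 ^ 30 = 61. Stack: [61]
STORE_FAST r → r=61. Stack: []
LOAD_FAST_LOAD_FAST c,r → push -12,61. Stack: [-12, 61]
BINARY_OP * → -12 * 61 = -732. Stack: [-732]
STORE_FAST k → k=-732. Stack: []
LOAD_FAST k → push -732. Stack: [-732]
RETURN_VALUE → return -732.

-732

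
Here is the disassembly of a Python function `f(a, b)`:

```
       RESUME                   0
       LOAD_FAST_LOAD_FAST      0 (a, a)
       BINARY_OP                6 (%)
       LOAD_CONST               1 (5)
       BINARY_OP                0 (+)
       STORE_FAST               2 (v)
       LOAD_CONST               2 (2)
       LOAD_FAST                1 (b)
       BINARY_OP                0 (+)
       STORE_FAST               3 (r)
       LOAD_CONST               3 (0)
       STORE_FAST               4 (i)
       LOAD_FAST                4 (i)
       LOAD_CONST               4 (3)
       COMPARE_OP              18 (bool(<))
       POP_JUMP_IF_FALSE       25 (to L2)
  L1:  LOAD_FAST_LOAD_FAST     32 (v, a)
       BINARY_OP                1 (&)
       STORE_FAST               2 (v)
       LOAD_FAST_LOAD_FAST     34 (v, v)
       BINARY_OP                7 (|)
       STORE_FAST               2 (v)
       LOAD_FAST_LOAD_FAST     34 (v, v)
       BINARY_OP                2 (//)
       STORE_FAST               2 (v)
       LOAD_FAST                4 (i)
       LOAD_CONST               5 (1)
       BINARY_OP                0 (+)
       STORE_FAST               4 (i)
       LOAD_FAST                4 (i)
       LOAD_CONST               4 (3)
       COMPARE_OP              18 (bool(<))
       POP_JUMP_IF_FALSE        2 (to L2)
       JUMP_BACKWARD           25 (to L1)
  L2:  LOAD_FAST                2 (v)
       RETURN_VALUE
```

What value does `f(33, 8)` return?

LOAD_FAST_LOAD_FAST a,a → push 33,33
BINARY_OP % → 33 % 33 = 0
LOAD_CONST → push 5
BINARY_OP + → 0 + 5 = 5
STORE_FAST v → v=5
LOAD_CONST → push 2
LOAD_FAST b → push 8
BINARY_OP + → 2 + 8 = 10
STORE_FAST r → r=10
LOAD_CONST → push 0
STORE_FAST i → i=0
LOAD_FAST i → push 0
LOAD_CONST → push 3
COMPARE_OP bool(<) → 0 vs 3 = True
POP_JUMP_IF_FALSE → pop True; no jump
LOAD_FAST_LOAD_FAST v,a → push 5,33
BINARY_OP & → 5 & 33 = 1
STORE_FAST v → v=1
LOAD_FAST_LOAD_FAST v,v → push 1,1
BINARY_OP | → 1 | 1 = 1
STORE_FAST v → v=1
LOAD_FAST_LOAD_FAST v,v → push 1,1
BINARY_OP // → 1 // 1 = 1
STORE_FAST v → v=1
LOAD_FAST i → push 0
LOAD_CONST → push 1
BINARY_OP + → 0 + 1 = 1
STORE_FAST i → i=1
LOAD_FAST i → push 1
LOAD_CONST → push 3
COMPARE_OP bool(<) → 1 vs 3 = True
POP_JUMP_IF_FALSE → pop True; no jump
LOAD_FAST_LOAD_FAST v,a → push 1,33
BINARY_OP & → 1 & 33 = 1
STORE_FAST v → v=1
LOAD_FAST_LOAD_FAST v,v → push 1,1
BINARY_OP | → 1 | 1 = 1
STORE_FAST v → v=1
LOAD_FAST_LOAD_FAST v,v → push 1,1
BINARY_OP // → 1 // 1 = 1
STORE_FAST v → v=1
LOAD_FAST i → push 1
LOAD_CONST → push 1
BINARY_OP + → 1 + 1 = 2
STORE_FAST i → i=2
LOAD_FAST i → push 2
LOAD_CONST → push 3
COMPARE_OP bool(<) → 2 vs 3 = True
POP_JUMP_IF_FALSE → pop True; no jump
LOAD_FAST_LOAD_FAST v,a → push 1,33
BINARY_OP & → 1 & 33 = 1
STORE_FAST v → v=1
LOAD_FAST_LOAD_FAST v,v → push 1,1
BINARY_OP | → 1 | 1 = 1
STORE_FAST v → v=1
LOAD_FAST_LOAD_FAST v,v → push 1,1
BINARY_OP // → 1 // 1 = 1
STORE_FAST v → v=1
LOAD_FAST i → push 2
LOAD_CONST → push 1
BINARY_OP + → 2 + 1 = 3
STORE_FAST i → i=3
LOAD_FAST i → push 3
LOAD_CONST → push 3
COMPARE_OP bool(<) → 3 vs 3 = False
POP_JUMP_IF_FALSE → pop False; jump
LOAD_FAST v → push 1
RETURN_VALUE → return 1.

1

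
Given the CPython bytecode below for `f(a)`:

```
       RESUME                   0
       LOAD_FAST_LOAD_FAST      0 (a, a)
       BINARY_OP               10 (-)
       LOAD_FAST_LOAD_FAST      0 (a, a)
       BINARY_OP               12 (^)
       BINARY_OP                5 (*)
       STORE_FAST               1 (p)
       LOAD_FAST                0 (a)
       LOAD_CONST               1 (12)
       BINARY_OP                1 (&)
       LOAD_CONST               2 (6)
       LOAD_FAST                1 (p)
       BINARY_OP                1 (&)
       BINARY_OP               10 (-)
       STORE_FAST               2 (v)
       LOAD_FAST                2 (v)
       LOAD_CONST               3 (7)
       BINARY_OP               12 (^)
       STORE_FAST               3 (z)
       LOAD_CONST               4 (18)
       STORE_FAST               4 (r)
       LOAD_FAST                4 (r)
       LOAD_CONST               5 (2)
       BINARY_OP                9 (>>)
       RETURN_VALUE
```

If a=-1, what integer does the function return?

4

LOAD_FAST_LOAD_FAST a,a → push -1,-1. Stack: [-1, -1]
BINARY_OP - → -1 - -1 = 0. Stack: [0]
LOAD_FAST_LOAD_FAST a,a → push -1,-1. Stack: [0, -1, -1]
BINARY_OP ^ → -1 ^ -1 = 0. Stack: [0, 0]
BINARY_OP * → 0 * 0 = 0. Stack: [0]
STORE_FAST p → p=0. Stack: []
LOAD_FAST a → push -1. Stack: [-1]
LOAD_CONST → push 12. Stack: [-1, 12]
BINARY_OP & → -1 & 12 = 12. Stack: [12]
LOAD_CONST → push 6. Stack: [12, 6]
LOAD_FAST p → push 0. Stack: [12, 6, 0]
BINARY_OP & → 6 & 0 = 0. Stack: [12, 0]
BINARY_OP - → 12 - 0 = 12. Stack: [12]
STORE_FAST v → v=12. Stack: []
LOAD_FAST v → push 12. Stack: [12]
LOAD_CONST → push 7. Stack: [12, 7]
BINARY_OP ^ → 12 ^ 7 = 11. Stack: [11]
STORE_FAST z → z=11. Stack: []
LOAD_CONST → push 18. Stack: [18]
STORE_FAST r → r=18. Stack: []
LOAD_FAST r → push 18. Stack: [18]
LOAD_CONST → push 2. Stack: [18, 2]
BINARY_OP >> → 18 >> 2 = 4. Stack: [4]
RETURN_VALUE → return 4.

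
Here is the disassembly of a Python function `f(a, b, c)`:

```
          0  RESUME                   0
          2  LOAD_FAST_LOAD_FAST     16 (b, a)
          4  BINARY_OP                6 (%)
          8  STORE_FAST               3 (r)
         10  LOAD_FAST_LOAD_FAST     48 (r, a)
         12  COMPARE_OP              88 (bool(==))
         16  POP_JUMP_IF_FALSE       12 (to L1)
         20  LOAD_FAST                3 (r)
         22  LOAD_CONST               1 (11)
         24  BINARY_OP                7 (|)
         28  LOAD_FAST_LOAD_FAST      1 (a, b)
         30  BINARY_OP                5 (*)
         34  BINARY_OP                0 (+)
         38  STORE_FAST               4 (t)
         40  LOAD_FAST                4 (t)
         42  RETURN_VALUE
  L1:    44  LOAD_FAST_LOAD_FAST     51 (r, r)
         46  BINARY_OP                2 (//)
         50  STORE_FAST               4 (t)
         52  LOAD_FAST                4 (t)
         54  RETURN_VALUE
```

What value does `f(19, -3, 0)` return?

LOAD_FAST_LOAD_FAST b,a → push -3,19. Stack: [-3, 19]
BINARY_OP % → -3 % 19 = 16. Stack: [16]
STORE_FAST r → r=16. Stack: []
LOAD_FAST_LOAD_FAST r,a → push 16,19. Stack: [16, 19]
COMPARE_OP bool(==) → 16 vs 19 = False. Stack: [False]
POP_JUMP_IF_FALSE → pop False; jump. Stack: []
LOAD_FAST_LOAD_FAST r,r → push 16,16. Stack: [16, 16]
BINARY_OP // → 16 // 16 = 1. Stack: [1]
STORE_FAST t → t=1. Stack: []
LOAD_FAST t → push 1. Stack: [1]
RETURN_VALUE → return 1.

1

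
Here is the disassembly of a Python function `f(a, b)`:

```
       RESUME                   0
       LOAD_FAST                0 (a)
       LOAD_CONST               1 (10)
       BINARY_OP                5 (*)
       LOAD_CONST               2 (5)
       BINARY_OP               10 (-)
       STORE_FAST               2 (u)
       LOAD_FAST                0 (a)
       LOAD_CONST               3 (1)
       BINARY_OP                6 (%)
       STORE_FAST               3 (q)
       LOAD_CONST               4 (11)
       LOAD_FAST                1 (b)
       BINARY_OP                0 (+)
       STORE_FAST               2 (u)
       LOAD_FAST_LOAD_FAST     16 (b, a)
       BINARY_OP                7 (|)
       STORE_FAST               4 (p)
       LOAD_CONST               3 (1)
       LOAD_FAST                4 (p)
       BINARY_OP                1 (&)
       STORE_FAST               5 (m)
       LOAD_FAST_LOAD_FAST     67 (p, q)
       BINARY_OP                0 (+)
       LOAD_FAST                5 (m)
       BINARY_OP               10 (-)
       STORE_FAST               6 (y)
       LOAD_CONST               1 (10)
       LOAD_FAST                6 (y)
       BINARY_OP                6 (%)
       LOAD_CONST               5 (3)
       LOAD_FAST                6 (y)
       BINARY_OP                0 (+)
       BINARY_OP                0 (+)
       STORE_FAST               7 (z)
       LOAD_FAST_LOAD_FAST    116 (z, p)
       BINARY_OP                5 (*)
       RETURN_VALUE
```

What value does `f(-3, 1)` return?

LOAD_FAST a → push -3. Stack: [-3]
LOAD_CONST → push 10. Stack: [-3, 10]
BINARY_OP * → -3 * 10 = -30. Stack: [-30]
LOAD_CONST → push 5. Stack: [-30, 5]
BINARY_OP - → -30 - 5 = -35. Stack: [-35]
STORE_FAST u → u=-35. Stack: []
LOAD_FAST a → push -3. Stack: [-3]
LOAD_CONST → push 1. Stack: [-3, 1]
BINARY_OP % → -3 % 1 = 0. Stack: [0]
STORE_FAST q → q=0. Stack: []
LOAD_CONST → push 11. Stack: [11]
LOAD_FAST b → push 1. Stack: [11, 1]
BINARY_OP + → 11 + 1 = 12. Stack: [12]
STORE_FAST u → u=12. Stack: []
LOAD_FAST_LOAD_FAST b,a → push 1,-3. Stack: [1, -3]
BINARY_OP | → 1 | -3 = -3. Stack: [-3]
STORE_FAST p → p=-3. Stack: []
LOAD_CONST → push 1. Stack: [1]
LOAD_FAST p → push -3. Stack: [1, -3]
BINARY_OP & → 1 & -3 = 1. Stack: [1]
STORE_FAST m → m=1. Stack: []
LOAD_FAST_LOAD_FAST p,q → push -3,0. Stack: [-3, 0]
BINARY_OP + → -3 + 0 = -3. Stack: [-3]
LOAD_FAST m → push 1. Stack: [-3, 1]
BINARY_OP - → -3 - 1 = -4. Stack: [-4]
STORE_FAST y → y=-4. Stack: []
LOAD_CONST → push 10. Stack: [10]
LOAD_FAST y → push -4. Stack: [10, -4]
BINARY_OP % → 10 % -4 = -2. Stack: [-2]
LOAD_CONST → push 3. Stack: [-2, 3]
LOAD_FAST y → push -4. Stack: [-2, 3, -4]
BINARY_OP + → 3 + -4 = -1. Stack: [-2, -1]
BINARY_OP + → -2 + -1 = -3. Stack: [-3]
STORE_FAST z → z=-3. Stack: []
LOAD_FAST_LOAD_FAST z,p → push -3,-3. Stack: [-3, -3]
BINARY_OP * → -3 * -3 = 9. Stack: [9]
RETURN_VALUE → return 9.

9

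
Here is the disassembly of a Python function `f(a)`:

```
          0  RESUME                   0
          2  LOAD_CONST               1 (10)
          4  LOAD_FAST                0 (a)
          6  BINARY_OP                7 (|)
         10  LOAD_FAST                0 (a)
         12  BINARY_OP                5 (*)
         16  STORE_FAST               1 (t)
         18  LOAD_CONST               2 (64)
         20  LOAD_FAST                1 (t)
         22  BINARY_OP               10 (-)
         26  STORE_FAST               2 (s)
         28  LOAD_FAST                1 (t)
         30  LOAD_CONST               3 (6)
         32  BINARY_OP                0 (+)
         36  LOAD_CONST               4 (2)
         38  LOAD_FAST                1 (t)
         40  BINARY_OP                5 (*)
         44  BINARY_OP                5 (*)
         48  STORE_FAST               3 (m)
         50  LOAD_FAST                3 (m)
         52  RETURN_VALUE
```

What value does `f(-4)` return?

224

LOAD_CONST → push 10. Stack: [10]
LOAD_FAST a → push -4. Stack: [10, -4]
BINARY_OP | → 10 | -4 = -2. Stack: [-2]
LOAD_FAST a → push -4. Stack: [-2, -4]
BINARY_OP * → -2 * -4 = 8. Stack: [8]
STORE_FAST t → t=8. Stack: []
LOAD_CONST → push 64. Stack: [64]
LOAD_FAST t → push 8. Stack: [64, 8]
BINARY_OP - → 64 - 8 = 56. Stack: [56]
STORE_FAST s → s=56. Stack: []
LOAD_FAST t → push 8. Stack: [8]
LOAD_CONST → push 6. Stack: [8, 6]
BINARY_OP + → 8 + 6 = 14. Stack: [14]
LOAD_CONST → push 2. Stack: [14, 2]
LOAD_FAST t → push 8. Stack: [14, 2, 8]
BINARY_OP * → 2 * 8 = 16. Stack: [14, 16]
BINARY_OP * → 14 * 16 = 224. Stack: [224]
STORE_FAST m → m=224. Stack: []
LOAD_FAST m → push 224. Stack: [224]
RETURN_VALUE → return 224.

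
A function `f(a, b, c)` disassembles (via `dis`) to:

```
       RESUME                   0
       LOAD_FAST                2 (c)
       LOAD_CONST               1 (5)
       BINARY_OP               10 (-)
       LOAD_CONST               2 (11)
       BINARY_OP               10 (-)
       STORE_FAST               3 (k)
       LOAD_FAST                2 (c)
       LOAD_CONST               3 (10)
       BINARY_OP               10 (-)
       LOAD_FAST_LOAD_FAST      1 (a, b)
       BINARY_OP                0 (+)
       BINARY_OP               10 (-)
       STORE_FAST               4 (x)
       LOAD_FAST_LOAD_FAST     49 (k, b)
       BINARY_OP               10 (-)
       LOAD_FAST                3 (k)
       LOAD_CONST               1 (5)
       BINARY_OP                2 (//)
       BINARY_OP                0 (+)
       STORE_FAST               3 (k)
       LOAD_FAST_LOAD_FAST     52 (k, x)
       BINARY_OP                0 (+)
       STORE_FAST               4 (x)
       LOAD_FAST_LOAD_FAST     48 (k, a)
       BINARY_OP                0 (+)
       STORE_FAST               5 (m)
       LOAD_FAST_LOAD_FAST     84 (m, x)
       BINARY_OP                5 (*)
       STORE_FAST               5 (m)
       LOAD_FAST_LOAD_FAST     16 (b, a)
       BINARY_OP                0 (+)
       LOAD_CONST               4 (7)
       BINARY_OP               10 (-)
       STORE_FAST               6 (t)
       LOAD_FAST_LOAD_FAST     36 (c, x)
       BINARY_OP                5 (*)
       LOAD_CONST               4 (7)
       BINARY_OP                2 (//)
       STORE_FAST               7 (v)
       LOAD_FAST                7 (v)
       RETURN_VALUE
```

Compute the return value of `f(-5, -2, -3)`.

11

LOAD_FAST c → push -3. Stack: [-3]
LOAD_CONST → push 5. Stack: [-3, 5]
BINARY_OP - → -3 - 5 = -8. Stack: [-8]
LOAD_CONST → push 11. Stack: [-8, 11]
BINARY_OP - → -8 - 11 = -19. Stack: [-19]
STORE_FAST k → k=-19. Stack: []
LOAD_FAST c → push -3. Stack: [-3]
LOAD_CONST → push 10. Stack: [-3, 10]
BINARY_OP - → -3 - 10 = -13. Stack: [-13]
LOAD_FAST_LOAD_FAST a,b → push -5,-2. Stack: [-13, -5, -2]
BINARY_OP + → -5 + -2 = -7. Stack: [-13, -7]
BINARY_OP - → -13 - -7 = -6. Stack: [-6]
STORE_FAST x → x=-6. Stack: []
LOAD_FAST_LOAD_FAST k,b → push -19,-2. Stack: [-19, -2]
BINARY_OP - → -19 - -2 = -17. Stack: [-17]
LOAD_FAST k → push -19. Stack: [-17, -19]
LOAD_CONST → push 5. Stack: [-17, -19, 5]
BINARY_OP // → -19 // 5 = -4. Stack: [-17, -4]
BINARY_OP + → -17 + -4 = -21. Stack: [-21]
STORE_FAST k → k=-21. Stack: []
LOAD_FAST_LOAD_FAST k,x → push -21,-6. Stack: [-21, -6]
BINARY_OP + → -21 + -6 = -27. Stack: [-27]
STORE_FAST x → x=-27. Stack: []
LOAD_FAST_LOAD_FAST k,a → push -21,-5. Stack: [-21, -5]
BINARY_OP + → -21 + -5 = -26. Stack: [-26]
STORE_FAST m → m=-26. Stack: []
LOAD_FAST_LOAD_FAST m,x → push -26,-27. Stack: [-26, -27]
BINARY_OP * → -26 * -27 = 702. Stack: [702]
STORE_FAST m → m=702. Stack: []
LOAD_FAST_LOAD_FAST b,a → push -2,-5. Stack: [-2, -5]
BINARY_OP + → -2 + -5 = -7. Stack: [-7]
LOAD_CONST → push 7. Stack: [-7, 7]
BINARY_OP - → -7 - 7 = -14. Stack: [-14]
STORE_FAST t → t=-14. Stack: []
LOAD_FAST_LOAD_FAST c,x → push -3,-27. Stack: [-3, -27]
BINARY_OP * → -3 * -27 = 81. Stack: [81]
LOAD_CONST → push 7. Stack: [81, 7]
BINARY_OP // → 81 // 7 = 11. Stack: [11]
STORE_FAST v → v=11. Stack: []
LOAD_FAST v → push 11. Stack: [11]
RETURN_VALUE → return 11.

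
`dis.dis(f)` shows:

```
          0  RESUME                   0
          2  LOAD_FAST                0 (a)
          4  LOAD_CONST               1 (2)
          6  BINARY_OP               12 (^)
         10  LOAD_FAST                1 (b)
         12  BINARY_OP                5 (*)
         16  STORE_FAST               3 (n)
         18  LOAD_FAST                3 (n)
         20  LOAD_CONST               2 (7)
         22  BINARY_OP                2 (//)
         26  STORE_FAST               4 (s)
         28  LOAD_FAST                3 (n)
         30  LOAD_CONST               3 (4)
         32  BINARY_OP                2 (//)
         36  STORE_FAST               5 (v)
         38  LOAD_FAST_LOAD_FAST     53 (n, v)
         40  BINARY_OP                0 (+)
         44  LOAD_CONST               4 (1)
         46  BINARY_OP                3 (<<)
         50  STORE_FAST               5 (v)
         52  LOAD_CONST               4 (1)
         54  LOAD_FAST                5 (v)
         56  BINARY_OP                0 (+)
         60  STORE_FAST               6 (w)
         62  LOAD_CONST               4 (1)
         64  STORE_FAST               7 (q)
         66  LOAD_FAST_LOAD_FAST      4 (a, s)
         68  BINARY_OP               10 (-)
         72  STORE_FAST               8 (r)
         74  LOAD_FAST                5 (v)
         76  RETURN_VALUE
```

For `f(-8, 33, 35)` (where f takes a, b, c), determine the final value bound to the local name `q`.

1

LOAD_FAST a → push -8. Stack: [-8]
LOAD_CONST → push 2. Stack: [-8, 2]
BINARY_OP ^ → -8 ^ 2 = -6. Stack: [-6]
LOAD_FAST b → push 33. Stack: [-6, 33]
BINARY_OP * → -6 * 33 = -198. Stack: [-198]
STORE_FAST n → n=-198. Stack: []
LOAD_FAST n → push -198. Stack: [-198]
LOAD_CONST → push 7. Stack: [-198, 7]
BINARY_OP // → -198 // 7 = -29. Stack: [-29]
STORE_FAST s → s=-29. Stack: []
LOAD_FAST n → push -198. Stack: [-198]
LOAD_CONST → push 4. Stack: [-198, 4]
BINARY_OP // → -198 // 4 = -50. Stack: [-50]
STORE_FAST v → v=-50. Stack: []
LOAD_FAST_LOAD_FAST n,v → push -198,-50. Stack: [-198, -50]
BINARY_OP + → -198 + -50 = -248. Stack: [-248]
LOAD_CONST → push 1. Stack: [-248, 1]
BINARY_OP << → -248 << 1 = -496. Stack: [-496]
STORE_FAST v → v=-496. Stack: []
LOAD_CONST → push 1. Stack: [1]
LOAD_FAST v → push -496. Stack: [1, -496]
BINARY_OP + → 1 + -496 = -495. Stack: [-495]
STORE_FAST w → w=-495. Stack: []
LOAD_CONST → push 1. Stack: [1]
STORE_FAST q → q=1. Stack: []
LOAD_FAST_LOAD_FAST a,s → push -8,-29. Stack: [-8, -29]
BINARY_OP - → -8 - -29 = 21. Stack: [21]
STORE_FAST r → r=21. Stack: []
LOAD_FAST v → push -496. Stack: [-496]
RETURN_VALUE → return -496.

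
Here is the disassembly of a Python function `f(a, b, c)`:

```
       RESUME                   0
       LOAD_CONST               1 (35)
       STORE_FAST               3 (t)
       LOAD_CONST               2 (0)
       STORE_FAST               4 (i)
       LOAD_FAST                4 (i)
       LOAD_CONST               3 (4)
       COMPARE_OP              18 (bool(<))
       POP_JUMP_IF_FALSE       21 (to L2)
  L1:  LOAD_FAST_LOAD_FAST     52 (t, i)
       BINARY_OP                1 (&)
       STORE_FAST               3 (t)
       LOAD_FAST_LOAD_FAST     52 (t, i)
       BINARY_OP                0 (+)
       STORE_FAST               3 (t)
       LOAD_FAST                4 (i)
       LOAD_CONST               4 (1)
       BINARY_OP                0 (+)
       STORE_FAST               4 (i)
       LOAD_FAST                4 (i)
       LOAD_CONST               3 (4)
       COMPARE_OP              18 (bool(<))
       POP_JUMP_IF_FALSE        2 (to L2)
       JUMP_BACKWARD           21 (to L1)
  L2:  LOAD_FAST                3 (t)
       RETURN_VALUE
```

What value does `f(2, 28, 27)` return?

LOAD_CONST → push 35. Stack: [35]
STORE_FAST t → t=35. Stack: []
LOAD_CONST → push 0. Stack: [0]
STORE_FAST i → i=0. Stack: []
LOAD_FAST i → push 0. Stack: [0]
LOAD_CONST → push 4. Stack: [0, 4]
COMPARE_OP bool(<) → 0 vs 4 = True. Stack: [True]
POP_JUMP_IF_FALSE → pop True; no jump. Stack: []
LOAD_FAST_LOAD_FAST t,i → push 35,0. Stack: [35, 0]
BINARY_OP & → 35 & 0 = 0. Stack: [0]
STORE_FAST t → t=0. Stack: []
LOAD_FAST_LOAD_FAST t,i → push 0,0. Stack: [0, 0]
BINARY_OP + → 0 + 0 = 0. Stack: [0]
STORE_FAST t → t=0. Stack: []
LOAD_FAST i → push 0. Stack: [0]
LOAD_CONST → push 1. Stack: [0, 1]
BINARY_OP + → 0 + 1 = 1. Stack: [1]
STORE_FAST i → i=1. Stack: []
LOAD_FAST i → push 1. Stack: [1]
LOAD_CONST → push 4. Stack: [1, 4]
COMPARE_OP bool(<) → 1 vs 4 = True. Stack: [True]
POP_JUMP_IF_FALSE → pop True; no jump. Stack: []
LOAD_FAST_LOAD_FAST t,i → push 0,1. Stack: [0, 1]
BINARY_OP & → 0 & 1 = 0. Stack: [0]
STORE_FAST t → t=0. Stack: []
LOAD_FAST_LOAD_FAST t,i → push 0,1. Stack: [0, 1]
BINARY_OP + → 0 + 1 = 1. Stack: [1]
STORE_FAST t → t=1. Stack: []
LOAD_FAST i → push 1. Stack: [1]
LOAD_CONST → push 1. Stack: [1, 1]
BINARY_OP + → 1 + 1 = 2. Stack: [2]
STORE_FAST i → i=2. Stack: []
LOAD_FAST i → push 2. Stack: [2]
LOAD_CONST → push 4. Stack: [2, 4]
COMPARE_OP bool(<) → 2 vs 4 = True. Stack: [True]
POP_JUMP_IF_FALSE → pop True; no jump. Stack: []
LOAD_FAST_LOAD_FAST t,i → push 1,2. Stack: [1, 2]
BINARY_OP & → 1 & 2 = 0. Stack: [0]
STORE_FAST t → t=0. Stack: []
LOAD_FAST_LOAD_FAST t,i → push 0,2. Stack: [0, 2]
BINARY_OP + → 0 + 2 = 2. Stack: [2]
STORE_FAST t → t=2. Stack: []
LOAD_FAST i → push 2. Stack: [2]
LOAD_CONST → push 1. Stack: [2, 1]
BINARY_OP + → 2 + 1 = 3. Stack: [3]
STORE_FAST i → i=3. Stack: []
LOAD_FAST i → push 3. Stack: [3]
LOAD_CONST → push 4. Stack: [3, 4]
COMPARE_OP bool(<) → 3 vs 4 = True. Stack: [True]
POP_JUMP_IF_FALSE → pop True; no jump. Stack: []
LOAD_FAST_LOAD_FAST t,i → push 2,3. Stack: [2, 3]
BINARY_OP & → 2 & 3 = 2. Stack: [2]
STORE_FAST t → t=2. Stack: []
LOAD_FAST_LOAD_FAST t,i → push 2,3. Stack: [2, 3]
BINARY_OP + → 2 + 3 = 5. Stack: [5]
STORE_FAST t → t=5. Stack: []
LOAD_FAST i → push 3. Stack: [3]
LOAD_CONST → push 1. Stack: [3, 1]
BINARY_OP + → 3 + 1 = 4. Stack: [4]
STORE_FAST i → i=4. Stack: []
LOAD_FAST i → push 4. Stack: [4]
LOAD_CONST → push 4. Stack: [4, 4]
COMPARE_OP bool(<) → 4 vs 4 = False. Stack: [False]
POP_JUMP_IF_FALSE → pop False; jump. Stack: []
LOAD_FAST t → push 5. Stack: [5]
RETURN_VALUE → return 5.

5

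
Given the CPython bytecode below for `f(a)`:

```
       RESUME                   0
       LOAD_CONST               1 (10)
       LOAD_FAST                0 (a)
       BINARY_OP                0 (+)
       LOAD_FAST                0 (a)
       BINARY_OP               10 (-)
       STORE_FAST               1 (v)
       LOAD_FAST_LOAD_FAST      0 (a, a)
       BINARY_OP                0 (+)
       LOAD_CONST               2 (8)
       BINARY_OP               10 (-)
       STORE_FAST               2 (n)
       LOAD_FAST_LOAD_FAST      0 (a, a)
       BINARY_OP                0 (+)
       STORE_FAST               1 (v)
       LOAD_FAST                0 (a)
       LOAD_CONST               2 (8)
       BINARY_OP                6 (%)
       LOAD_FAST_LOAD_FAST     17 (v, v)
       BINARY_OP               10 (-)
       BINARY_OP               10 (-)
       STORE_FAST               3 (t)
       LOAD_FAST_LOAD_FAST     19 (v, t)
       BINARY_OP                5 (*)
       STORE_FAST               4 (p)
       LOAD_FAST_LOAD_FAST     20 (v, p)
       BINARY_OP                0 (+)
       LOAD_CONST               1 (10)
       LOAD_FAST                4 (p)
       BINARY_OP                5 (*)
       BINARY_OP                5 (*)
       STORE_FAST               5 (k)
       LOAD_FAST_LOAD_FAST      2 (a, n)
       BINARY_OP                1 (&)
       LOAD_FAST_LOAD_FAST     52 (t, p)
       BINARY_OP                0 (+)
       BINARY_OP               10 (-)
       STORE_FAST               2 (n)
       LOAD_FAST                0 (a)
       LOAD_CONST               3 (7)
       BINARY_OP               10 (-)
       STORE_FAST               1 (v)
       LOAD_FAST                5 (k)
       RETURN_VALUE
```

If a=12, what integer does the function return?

LOAD_CONST → push 10. Stack: [10]
LOAD_FAST a → push 12. Stack: [10, 12]
BINARY_OP + → 10 + 12 = 22. Stack: [22]
LOAD_FAST a → push 12. Stack: [22, 12]
BINARY_OP - → 22 - 12 = 10. Stack: [10]
STORE_FAST v → v=10. Stack: []
LOAD_FAST_LOAD_FAST a,a → push 12,12. Stack: [12, 12]
BINARY_OP + → 12 + 12 = 24. Stack: [24]
LOAD_CONST → push 8. Stack: [24, 8]
BINARY_OP - → 24 - 8 = 16. Stack: [16]
STORE_FAST n → n=16. Stack: []
LOAD_FAST_LOAD_FAST a,a → push 12,12. Stack: [12, 12]
BINARY_OP + → 12 + 12 = 24. Stack: [24]
STORE_FAST v → v=24. Stack: []
LOAD_FAST a → push 12. Stack: [12]
LOAD_CONST → push 8. Stack: [12, 8]
BINARY_OP % → 12 % 8 = 4. Stack: [4]
LOAD_FAST_LOAD_FAST v,v → push 24,24. Stack: [4, 24, 24]
BINARY_OP - → 24 - 24 = 0. Stack: [4, 0]
BINARY_OP - → 4 - 0 = 4. Stack: [4]
STORE_FAST t → t=4. Stack: []
LOAD_FAST_LOAD_FAST v,t → push 24,4. Stack: [24, 4]
BINARY_OP * → 24 * 4 = 96. Stack: [96]
STORE_FAST p → p=96. Stack: []
LOAD_FAST_LOAD_FAST v,p → push 24,96. Stack: [24, 96]
BINARY_OP + → 24 + 96 = 120. Stack: [120]
LOAD_CONST → push 10. Stack: [120, 10]
LOAD_FAST p → push 96. Stack: [120, 10, 96]
BINARY_OP * → 10 * 96 = 960. Stack: [120, 960]
BINARY_OP * → 120 * 960 = 115200. Stack: [115200]
STORE_FAST k → k=115200. Stack: []
LOAD_FAST_LOAD_FAST a,n → push 12,16. Stack: [12, 16]
BINARY_OP & → 12 & 16 = 0. Stack: [0]
LOAD_FAST_LOAD_FAST t,p → push 4,96. Stack: [0, 4, 96]
BINARY_OP + → 4 + 96 = 100. Stack: [0, 100]
BINARY_OP - → 0 - 100 = -100. Stack: [-100]
STORE_FAST n → n=-100. Stack: []
LOAD_FAST a → push 12. Stack: [12]
LOAD_CONST → push 7. Stack: [12, 7]
BINARY_OP - → 12 - 7 = 5. Stack: [5]
STORE_FAST v → v=5. Stack: []
LOAD_FAST k → push 115200. Stack: [115200]
RETURN_VALUE → return 115200.

115200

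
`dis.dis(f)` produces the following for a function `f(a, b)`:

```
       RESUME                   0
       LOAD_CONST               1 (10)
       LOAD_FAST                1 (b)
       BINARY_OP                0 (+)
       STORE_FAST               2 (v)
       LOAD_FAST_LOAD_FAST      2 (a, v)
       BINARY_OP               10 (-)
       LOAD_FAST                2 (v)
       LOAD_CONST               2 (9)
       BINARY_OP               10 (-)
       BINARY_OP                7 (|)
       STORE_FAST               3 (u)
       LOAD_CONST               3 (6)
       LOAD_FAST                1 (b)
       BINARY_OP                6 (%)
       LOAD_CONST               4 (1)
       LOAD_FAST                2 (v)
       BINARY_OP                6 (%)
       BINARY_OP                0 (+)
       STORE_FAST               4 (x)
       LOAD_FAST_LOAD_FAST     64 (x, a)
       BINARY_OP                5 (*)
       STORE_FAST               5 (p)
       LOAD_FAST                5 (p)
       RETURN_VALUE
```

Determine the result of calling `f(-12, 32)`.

LOAD_CONST → push 10. Stack: [10]
LOAD_FAST b → push 32. Stack: [10, 32]
BINARY_OP + → 10 + 32 = 42. Stack: [42]
STORE_FAST v → v=42. Stack: []
LOAD_FAST_LOAD_FAST a,v → push -12,42. Stack: [-12, 42]
BINARY_OP - → -12 - 42 = -54. Stack: [-54]
LOAD_FAST v → push 42. Stack: [-54, 42]
LOAD_CONST → push 9. Stack: [-54, 42, 9]
BINARY_OP - → 42 - 9 = 33. Stack: [-54, 33]
BINARY_OP | → -54 | 33 = -21. Stack: [-21]
STORE_FAST u → u=-21. Stack: []
LOAD_CONST → push 6. Stack: [6]
LOAD_FAST b → push 32. Stack: [6, 32]
BINARY_OP % → 6 % 32 = 6. Stack: [6]
LOAD_CONST → push 1. Stack: [6, 1]
LOAD_FAST v → push 42. Stack: [6, 1, 42]
BINARY_OP % → 1 % 42 = 1. Stack: [6, 1]
BINARY_OP + → 6 + 1 = 7. Stack: [7]
STORE_FAST x → x=7. Stack: []
LOAD_FAST_LOAD_FAST x,a → push 7,-12. Stack: [7, -12]
BINARY_OP * → 7 * -12 = -84. Stack: [-84]
STORE_FAST p → p=-84. Stack: []
LOAD_FAST p → push -84. Stack: [-84]
RETURN_VALUE → return -84.

-84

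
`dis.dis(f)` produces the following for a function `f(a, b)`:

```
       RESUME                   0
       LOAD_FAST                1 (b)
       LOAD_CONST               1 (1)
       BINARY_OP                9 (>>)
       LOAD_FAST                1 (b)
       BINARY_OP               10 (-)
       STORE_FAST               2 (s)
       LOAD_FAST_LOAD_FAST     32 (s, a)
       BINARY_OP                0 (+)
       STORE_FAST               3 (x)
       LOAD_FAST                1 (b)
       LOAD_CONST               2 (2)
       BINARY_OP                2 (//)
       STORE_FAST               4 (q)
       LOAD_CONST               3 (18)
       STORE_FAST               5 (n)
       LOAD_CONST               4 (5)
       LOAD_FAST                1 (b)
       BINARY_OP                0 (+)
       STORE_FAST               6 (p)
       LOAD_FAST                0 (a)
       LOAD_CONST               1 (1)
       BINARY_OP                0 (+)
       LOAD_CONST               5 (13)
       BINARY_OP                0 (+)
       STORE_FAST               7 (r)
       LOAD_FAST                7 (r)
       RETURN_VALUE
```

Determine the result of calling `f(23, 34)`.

37

LOAD_FAST b → push 34. Stack: [34]
LOAD_CONST → push 1. Stack: [34, 1]
BINARY_OP >> → 34 >> 1 = 17. Stack: [17]
LOAD_FAST b → push 34. Stack: [17, 34]
BINARY_OP - → 17 - 34 = -17. Stack: [-17]
STORE_FAST s → s=-17. Stack: []
LOAD_FAST_LOAD_FAST s,a → push -17,23. Stack: [-17, 23]
BINARY_OP + → -17 + 23 = 6. Stack: [6]
STORE_FAST x → x=6. Stack: []
LOAD_FAST b → push 34. Stack: [34]
LOAD_CONST → push 2. Stack: [34, 2]
BINARY_OP // → 34 // 2 = 17. Stack: [17]
STORE_FAST q → q=17. Stack: []
LOAD_CONST → push 18. Stack: [18]
STORE_FAST n → n=18. Stack: []
LOAD_CONST → push 5. Stack: [5]
LOAD_FAST b → push 34. Stack: [5, 34]
BINARY_OP + → 5 + 34 = 39. Stack: [39]
STORE_FAST p → p=39. Stack: []
LOAD_FAST a → push 23. Stack: [23]
LOAD_CONST → push 1. Stack: [23, 1]
BINARY_OP + → 23 + 1 = 24. Stack: [24]
LOAD_CONST → push 13. Stack: [24, 13]
BINARY_OP + → 24 + 13 = 37. Stack: [37]
STORE_FAST r → r=37. Stack: []
LOAD_FAST r → push 37. Stack: [37]
RETURN_VALUE → return 37.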